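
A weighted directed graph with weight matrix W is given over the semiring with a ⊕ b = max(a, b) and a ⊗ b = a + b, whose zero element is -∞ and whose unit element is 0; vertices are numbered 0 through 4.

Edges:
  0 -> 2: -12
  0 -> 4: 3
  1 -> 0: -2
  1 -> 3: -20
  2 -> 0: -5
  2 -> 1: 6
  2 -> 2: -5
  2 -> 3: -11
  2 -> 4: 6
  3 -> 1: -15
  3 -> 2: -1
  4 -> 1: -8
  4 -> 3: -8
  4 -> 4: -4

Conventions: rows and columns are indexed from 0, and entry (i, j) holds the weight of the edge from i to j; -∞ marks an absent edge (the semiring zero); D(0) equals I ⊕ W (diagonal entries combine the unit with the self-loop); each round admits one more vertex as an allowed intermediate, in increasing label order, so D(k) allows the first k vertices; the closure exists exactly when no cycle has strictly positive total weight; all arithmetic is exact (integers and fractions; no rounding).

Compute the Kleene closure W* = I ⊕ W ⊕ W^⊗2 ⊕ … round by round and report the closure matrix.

D(0):
  [0, -∞, -12, -∞, 3]
  [-2, 0, -∞, -20, -∞]
  [-5, 6, 0, -11, 6]
  [-∞, -15, -1, 0, -∞]
  [-∞, -8, -∞, -8, 0]
D(1):
  [0, -∞, -12, -∞, 3]
  [-2, 0, -14, -20, 1]
  [-5, 6, 0, -11, 6]
  [-∞, -15, -1, 0, -∞]
  [-∞, -8, -∞, -8, 0]
D(2):
  [0, -∞, -12, -∞, 3]
  [-2, 0, -14, -20, 1]
  [4, 6, 0, -11, 7]
  [-17, -15, -1, 0, -14]
  [-10, -8, -22, -8, 0]
D(3):
  [0, -6, -12, -23, 3]
  [-2, 0, -14, -20, 1]
  [4, 6, 0, -11, 7]
  [3, 5, -1, 0, 6]
  [-10, -8, -22, -8, 0]
D(4):
  [0, -6, -12, -23, 3]
  [-2, 0, -14, -20, 1]
  [4, 6, 0, -11, 7]
  [3, 5, -1, 0, 6]
  [-5, -3, -9, -8, 0]
D(5):
  [0, 0, -6, -5, 3]
  [-2, 0, -8, -7, 1]
  [4, 6, 0, -1, 7]
  [3, 5, -1, 0, 6]
  [-5, -3, -9, -8, 0]
Answer: W* = [[0, 0, -6, -5, 3], [-2, 0, -8, -7, 1], [4, 6, 0, -1, 7], [3, 5, -1, 0, 6], [-5, -3, -9, -8, 0]]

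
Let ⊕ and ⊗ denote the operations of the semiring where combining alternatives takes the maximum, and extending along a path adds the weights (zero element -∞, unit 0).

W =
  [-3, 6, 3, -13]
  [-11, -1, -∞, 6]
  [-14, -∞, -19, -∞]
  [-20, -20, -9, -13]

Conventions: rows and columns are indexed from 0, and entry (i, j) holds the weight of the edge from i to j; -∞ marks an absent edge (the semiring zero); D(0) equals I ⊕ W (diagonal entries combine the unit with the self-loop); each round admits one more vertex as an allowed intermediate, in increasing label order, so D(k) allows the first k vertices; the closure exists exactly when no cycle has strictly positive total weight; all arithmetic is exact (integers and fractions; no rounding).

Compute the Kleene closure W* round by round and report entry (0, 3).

D(0):
  [0, 6, 3, -13]
  [-11, 0, -∞, 6]
  [-14, -∞, 0, -∞]
  [-20, -20, -9, 0]
D(1):
  [0, 6, 3, -13]
  [-11, 0, -8, 6]
  [-14, -8, 0, -27]
  [-20, -14, -9, 0]
D(2):
  [0, 6, 3, 12]
  [-11, 0, -8, 6]
  [-14, -8, 0, -2]
  [-20, -14, -9, 0]
D(3):
  [0, 6, 3, 12]
  [-11, 0, -8, 6]
  [-14, -8, 0, -2]
  [-20, -14, -9, 0]
D(4):
  [0, 6, 3, 12]
  [-11, 0, -3, 6]
  [-14, -8, 0, -2]
  [-20, -14, -9, 0]
Answer: W*[0][3] = 12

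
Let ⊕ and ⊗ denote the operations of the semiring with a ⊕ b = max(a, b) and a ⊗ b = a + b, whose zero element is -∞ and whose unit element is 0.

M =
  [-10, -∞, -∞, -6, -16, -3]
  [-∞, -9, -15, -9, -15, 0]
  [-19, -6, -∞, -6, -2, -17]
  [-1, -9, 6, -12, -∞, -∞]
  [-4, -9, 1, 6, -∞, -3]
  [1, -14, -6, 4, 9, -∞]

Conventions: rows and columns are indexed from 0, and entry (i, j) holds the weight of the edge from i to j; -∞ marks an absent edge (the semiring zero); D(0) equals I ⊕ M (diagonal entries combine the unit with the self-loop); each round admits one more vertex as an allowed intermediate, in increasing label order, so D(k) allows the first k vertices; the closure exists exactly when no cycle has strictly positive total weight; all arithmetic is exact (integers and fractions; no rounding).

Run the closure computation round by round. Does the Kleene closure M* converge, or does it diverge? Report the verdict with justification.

D(0):
  [0, -∞, -∞, -6, -16, -3]
  [-∞, 0, -15, -9, -15, 0]
  [-19, -6, 0, -6, -2, -17]
  [-1, -9, 6, 0, -∞, -∞]
  [-4, -9, 1, 6, 0, -3]
  [1, -14, -6, 4, 9, 0]
D(1):
  [0, -∞, -∞, -6, -16, -3]
  [-∞, 0, -15, -9, -15, 0]
  [-19, -6, 0, -6, -2, -17]
  [-1, -9, 6, 0, -17, -4]
  [-4, -9, 1, 6, 0, -3]
  [1, -14, -6, 4, 9, 0]
D(2):
  [0, -∞, -∞, -6, -16, -3]
  [-∞, 0, -15, -9, -15, 0]
  [-19, -6, 0, -6, -2, -6]
  [-1, -9, 6, 0, -17, -4]
  [-4, -9, 1, 6, 0, -3]
  [1, -14, -6, 4, 9, 0]
D(3):
  [0, -∞, -∞, -6, -16, -3]
  [-34, 0, -15, -9, -15, 0]
  [-19, -6, 0, -6, -2, -6]
  [-1, 0, 6, 0, 4, 0]
  [-4, -5, 1, 6, 0, -3]
  [1, -12, -6, 4, 9, 0]
Detection: at round 4, diagonal entry (4, 4) turns strictly positive.
Key observation: the cycle 4->3->2->4 has total weight 6 + 6 + (-2), which is strictly positive.
Answer: DIVERGES — positive cycle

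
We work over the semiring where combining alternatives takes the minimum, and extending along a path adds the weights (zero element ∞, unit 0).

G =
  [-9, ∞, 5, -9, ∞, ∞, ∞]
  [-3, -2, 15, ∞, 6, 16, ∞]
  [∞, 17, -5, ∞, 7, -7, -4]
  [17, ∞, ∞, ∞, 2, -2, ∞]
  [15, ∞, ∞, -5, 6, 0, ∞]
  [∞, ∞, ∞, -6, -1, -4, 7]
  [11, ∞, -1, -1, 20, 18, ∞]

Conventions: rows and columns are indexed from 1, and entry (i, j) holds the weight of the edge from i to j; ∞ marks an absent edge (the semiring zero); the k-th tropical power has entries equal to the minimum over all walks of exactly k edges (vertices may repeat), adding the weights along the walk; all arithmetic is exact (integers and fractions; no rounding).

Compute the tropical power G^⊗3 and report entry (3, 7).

G^⊗2:
  [-18, 22, -4, -18, -7, -11, 1]
  [-12, -4, 2, -12, 4, 6, 11]
  [7, 12, -10, -13, -8, -12, -9]
  [8, ∞, 22, -8, -3, -6, 5]
  [6, ∞, 20, -6, -3, -7, 7]
  [11, ∞, 6, -10, -5, -8, 3]
  [2, 16, -6, 2, 1, -8, -5]
G^⊗3:
  [-27, 13, -13, -27, -16, -20, -8]
  [-21, -6, -7, -21, -10, -14, -2]
  [-2, 7, -15, -18, -13, -17, -14]
  [-1, 39, 4, -12, -7, -10, 1]
  [-3, 37, 6, -13, -8, -11, 0]
  [2, 23, 1, -14, -9, -12, -1]
  [-7, 11, -11, -14, -9, -13, -10]
Key observation: the optimum is the walk 3->3->3->7, with weight (-5) + (-5) + (-4) = -14.
Optimal value attained by: walk 3->3->3->7.
Answer: (G^⊗3)[3][7] = -14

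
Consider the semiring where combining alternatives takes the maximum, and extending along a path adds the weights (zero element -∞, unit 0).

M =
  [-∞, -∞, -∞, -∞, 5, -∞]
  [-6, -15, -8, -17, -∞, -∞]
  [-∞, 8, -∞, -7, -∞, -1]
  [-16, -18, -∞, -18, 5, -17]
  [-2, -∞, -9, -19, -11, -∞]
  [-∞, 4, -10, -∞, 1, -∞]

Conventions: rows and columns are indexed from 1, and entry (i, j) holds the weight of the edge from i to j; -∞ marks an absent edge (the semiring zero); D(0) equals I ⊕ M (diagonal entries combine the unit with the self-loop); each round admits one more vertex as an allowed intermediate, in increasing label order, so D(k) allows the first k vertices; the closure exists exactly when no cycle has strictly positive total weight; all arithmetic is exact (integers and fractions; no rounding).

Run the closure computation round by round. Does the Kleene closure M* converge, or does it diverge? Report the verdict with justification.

D(0):
  [0, -∞, -∞, -∞, 5, -∞]
  [-6, 0, -8, -17, -∞, -∞]
  [-∞, 8, 0, -7, -∞, -1]
  [-16, -18, -∞, 0, 5, -17]
  [-2, -∞, -9, -19, 0, -∞]
  [-∞, 4, -10, -∞, 1, 0]
Detection: at round 1, diagonal entry (5, 5) turns strictly positive.
Key observation: the cycle 5->1->5 has total weight (-2) + 5, which is strictly positive.
Answer: DIVERGES — positive cycle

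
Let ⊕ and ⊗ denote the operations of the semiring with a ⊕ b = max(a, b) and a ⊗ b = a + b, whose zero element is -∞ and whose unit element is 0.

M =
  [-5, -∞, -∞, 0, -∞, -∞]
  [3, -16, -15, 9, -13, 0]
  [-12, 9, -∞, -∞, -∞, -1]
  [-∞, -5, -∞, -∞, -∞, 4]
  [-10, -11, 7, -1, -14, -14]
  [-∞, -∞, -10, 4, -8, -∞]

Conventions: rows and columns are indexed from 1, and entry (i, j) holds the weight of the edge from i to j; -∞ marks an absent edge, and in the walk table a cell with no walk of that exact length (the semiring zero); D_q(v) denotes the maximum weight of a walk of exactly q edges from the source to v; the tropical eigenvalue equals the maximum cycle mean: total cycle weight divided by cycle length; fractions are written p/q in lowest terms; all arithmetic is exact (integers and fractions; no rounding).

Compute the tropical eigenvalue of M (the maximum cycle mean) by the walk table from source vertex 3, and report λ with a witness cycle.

q=0: [-∞, -∞, 0, -∞, -∞, -∞]
q=1: [-12, 9, -∞, -∞, -∞, -1]
q=2: [12, -7, -6, 18, -4, 9]
q=3: [7, 13, 3, 13, 1, 22]
q=4: [16, 12, 12, 26, 14, 17]
q=5: [15, 21, 21, 21, 9, 30]
q=6: [24, 30, 20, 34, 22, 25]
Optimal cycle mean attained by: cycle 2->4->6->5->3->2, total 9 + 4 + (-8) + 7 + 9, length 5.
Answer: λ = 21/5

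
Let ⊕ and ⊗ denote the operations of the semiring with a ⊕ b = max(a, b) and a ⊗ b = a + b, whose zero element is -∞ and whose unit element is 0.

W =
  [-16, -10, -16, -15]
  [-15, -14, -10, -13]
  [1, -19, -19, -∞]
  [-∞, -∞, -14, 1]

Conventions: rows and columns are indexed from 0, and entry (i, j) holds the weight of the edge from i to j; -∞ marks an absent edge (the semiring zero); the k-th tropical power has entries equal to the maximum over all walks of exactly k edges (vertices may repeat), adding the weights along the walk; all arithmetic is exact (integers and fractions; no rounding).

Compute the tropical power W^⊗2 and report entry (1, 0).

W^⊗2:
  [-15, -24, -20, -14]
  [-9, -25, -24, -12]
  [-15, -9, -15, -14]
  [-13, -33, -13, 2]
Key observation: the optimum is the walk 1->2->0, with weight (-10) + 1 = -9.
Optimal value attained by: walk 1->2->0.
Answer: (W^⊗2)[1][0] = -9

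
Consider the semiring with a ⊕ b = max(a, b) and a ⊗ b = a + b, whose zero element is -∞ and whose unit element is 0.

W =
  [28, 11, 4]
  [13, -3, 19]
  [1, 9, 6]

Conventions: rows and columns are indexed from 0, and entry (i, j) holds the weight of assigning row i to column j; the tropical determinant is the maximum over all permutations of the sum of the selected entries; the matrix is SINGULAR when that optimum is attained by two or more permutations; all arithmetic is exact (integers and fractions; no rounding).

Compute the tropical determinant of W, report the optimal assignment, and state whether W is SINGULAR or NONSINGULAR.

σ = (0, 1, 2): 28 + (-3) + 6 = 31
σ = (0, 2, 1): 28 + 19 + 9 = 56
σ = (1, 0, 2): 11 + 13 + 6 = 30
σ = (1, 2, 0): 11 + 19 + 1 = 31
σ = (2, 0, 1): 4 + 13 + 9 = 26
σ = (2, 1, 0): 4 + (-3) + 1 = 2
Optimal value attained by: σ = (0, 2, 1).
Answer: det⊕(W) = 56; verdict: NONSINGULAR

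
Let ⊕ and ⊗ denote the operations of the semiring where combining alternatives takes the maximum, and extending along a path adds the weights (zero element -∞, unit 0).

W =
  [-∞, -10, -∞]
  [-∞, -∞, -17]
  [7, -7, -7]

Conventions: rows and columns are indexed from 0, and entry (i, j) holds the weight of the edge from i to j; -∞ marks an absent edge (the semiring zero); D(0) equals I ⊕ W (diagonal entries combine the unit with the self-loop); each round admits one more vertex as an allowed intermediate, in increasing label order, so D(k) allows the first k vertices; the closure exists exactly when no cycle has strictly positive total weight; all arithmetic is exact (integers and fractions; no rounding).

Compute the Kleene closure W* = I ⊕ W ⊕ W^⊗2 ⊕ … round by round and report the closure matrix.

D(0):
  [0, -10, -∞]
  [-∞, 0, -17]
  [7, -7, 0]
D(1):
  [0, -10, -∞]
  [-∞, 0, -17]
  [7, -3, 0]
D(2):
  [0, -10, -27]
  [-∞, 0, -17]
  [7, -3, 0]
D(3):
  [0, -10, -27]
  [-10, 0, -17]
  [7, -3, 0]
Answer: W* = [[0, -10, -27], [-10, 0, -17], [7, -3, 0]]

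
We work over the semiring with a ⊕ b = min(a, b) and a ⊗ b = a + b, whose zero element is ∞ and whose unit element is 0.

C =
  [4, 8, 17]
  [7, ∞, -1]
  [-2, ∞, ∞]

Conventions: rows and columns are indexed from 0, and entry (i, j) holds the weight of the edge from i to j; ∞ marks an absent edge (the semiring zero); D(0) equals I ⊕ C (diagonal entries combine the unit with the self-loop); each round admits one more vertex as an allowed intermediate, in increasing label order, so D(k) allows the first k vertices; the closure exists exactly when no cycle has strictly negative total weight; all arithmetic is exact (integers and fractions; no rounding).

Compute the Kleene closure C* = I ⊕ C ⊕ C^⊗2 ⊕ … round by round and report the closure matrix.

D(0):
  [0, 8, 17]
  [7, 0, -1]
  [-2, ∞, 0]
D(1):
  [0, 8, 17]
  [7, 0, -1]
  [-2, 6, 0]
D(2):
  [0, 8, 7]
  [7, 0, -1]
  [-2, 6, 0]
D(3):
  [0, 8, 7]
  [-3, 0, -1]
  [-2, 6, 0]
Answer: C* = [[0, 8, 7], [-3, 0, -1], [-2, 6, 0]]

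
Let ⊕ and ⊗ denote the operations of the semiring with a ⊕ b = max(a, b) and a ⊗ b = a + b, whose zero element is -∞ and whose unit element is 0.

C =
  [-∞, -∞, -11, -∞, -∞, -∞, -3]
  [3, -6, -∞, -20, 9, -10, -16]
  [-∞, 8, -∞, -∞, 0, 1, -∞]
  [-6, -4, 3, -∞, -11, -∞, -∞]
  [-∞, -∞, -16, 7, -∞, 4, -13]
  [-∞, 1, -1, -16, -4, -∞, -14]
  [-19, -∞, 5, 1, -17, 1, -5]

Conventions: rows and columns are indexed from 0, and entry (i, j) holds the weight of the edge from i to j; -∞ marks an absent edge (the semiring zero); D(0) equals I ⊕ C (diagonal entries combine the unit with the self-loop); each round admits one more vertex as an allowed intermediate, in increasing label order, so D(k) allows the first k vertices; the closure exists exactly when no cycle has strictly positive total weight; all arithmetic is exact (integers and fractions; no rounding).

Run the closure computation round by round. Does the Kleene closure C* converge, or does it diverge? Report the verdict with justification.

D(0):
  [0, -∞, -11, -∞, -∞, -∞, -3]
  [3, 0, -∞, -20, 9, -10, -16]
  [-∞, 8, 0, -∞, 0, 1, -∞]
  [-6, -4, 3, 0, -11, -∞, -∞]
  [-∞, -∞, -16, 7, 0, 4, -13]
  [-∞, 1, -1, -16, -4, 0, -14]
  [-19, -∞, 5, 1, -17, 1, 0]
D(1):
  [0, -∞, -11, -∞, -∞, -∞, -3]
  [3, 0, -8, -20, 9, -10, 0]
  [-∞, 8, 0, -∞, 0, 1, -∞]
  [-6, -4, 3, 0, -11, -∞, -9]
  [-∞, -∞, -16, 7, 0, 4, -13]
  [-∞, 1, -1, -16, -4, 0, -14]
  [-19, -∞, 5, 1, -17, 1, 0]
D(2):
  [0, -∞, -11, -∞, -∞, -∞, -3]
  [3, 0, -8, -20, 9, -10, 0]
  [11, 8, 0, -12, 17, 1, 8]
  [-1, -4, 3, 0, 5, -14, -4]
  [-∞, -∞, -16, 7, 0, 4, -13]
  [4, 1, -1, -16, 10, 0, 1]
  [-19, -∞, 5, 1, -17, 1, 0]
Detection: at round 3, diagonal entry (4, 4) turns strictly positive.
Key observation: the cycle 4->2->1->4 has total weight (-16) + 8 + 9, which is strictly positive.
Answer: DIVERGES — positive cycle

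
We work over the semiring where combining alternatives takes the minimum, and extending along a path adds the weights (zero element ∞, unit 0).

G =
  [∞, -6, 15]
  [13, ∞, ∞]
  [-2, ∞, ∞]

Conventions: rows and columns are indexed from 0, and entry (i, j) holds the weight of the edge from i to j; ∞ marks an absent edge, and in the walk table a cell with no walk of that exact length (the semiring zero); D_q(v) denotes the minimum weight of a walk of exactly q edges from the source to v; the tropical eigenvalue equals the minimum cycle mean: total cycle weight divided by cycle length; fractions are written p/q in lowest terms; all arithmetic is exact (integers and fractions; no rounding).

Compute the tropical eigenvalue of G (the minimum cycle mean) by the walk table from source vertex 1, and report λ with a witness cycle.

q=0: [∞, 0, ∞]
q=1: [13, ∞, ∞]
q=2: [∞, 7, 28]
q=3: [20, ∞, ∞]
Optimal cycle mean attained by: cycle 0->1->0, total (-6) + 13, length 2.
Answer: λ = 7/2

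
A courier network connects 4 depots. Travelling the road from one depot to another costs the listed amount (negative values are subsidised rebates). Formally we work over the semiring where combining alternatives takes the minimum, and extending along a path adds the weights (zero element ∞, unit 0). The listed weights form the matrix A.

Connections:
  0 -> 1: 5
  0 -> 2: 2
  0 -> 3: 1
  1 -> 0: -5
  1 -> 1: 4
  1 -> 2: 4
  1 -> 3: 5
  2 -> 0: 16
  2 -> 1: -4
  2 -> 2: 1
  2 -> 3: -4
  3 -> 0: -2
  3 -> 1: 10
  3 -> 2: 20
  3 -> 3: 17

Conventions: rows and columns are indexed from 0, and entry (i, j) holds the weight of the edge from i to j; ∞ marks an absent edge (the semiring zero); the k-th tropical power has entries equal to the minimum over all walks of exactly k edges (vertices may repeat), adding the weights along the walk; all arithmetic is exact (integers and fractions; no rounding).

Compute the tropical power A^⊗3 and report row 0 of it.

A^⊗2:
  [-1, -2, 3, -2]
  [-1, 0, -3, -4]
  [-9, -3, 0, -3]
  [5, 3, 0, -1]
A^⊗3:
  [-7, -1, 1, -1]
  [-6, -7, -2, -7]
  [-8, -4, -7, -8]
  [-3, -4, 1, -4]
Answer: row 0 of A^⊗3 = [-7, -1, 1, -1]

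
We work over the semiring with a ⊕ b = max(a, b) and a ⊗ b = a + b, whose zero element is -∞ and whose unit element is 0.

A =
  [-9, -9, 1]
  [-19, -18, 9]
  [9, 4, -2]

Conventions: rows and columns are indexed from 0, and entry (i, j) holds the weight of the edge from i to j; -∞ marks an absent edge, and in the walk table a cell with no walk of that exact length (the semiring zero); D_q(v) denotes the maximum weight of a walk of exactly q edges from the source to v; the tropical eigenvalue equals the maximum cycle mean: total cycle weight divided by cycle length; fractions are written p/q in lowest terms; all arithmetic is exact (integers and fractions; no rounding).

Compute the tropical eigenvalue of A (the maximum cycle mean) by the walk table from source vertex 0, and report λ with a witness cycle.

q=0: [0, -∞, -∞]
q=1: [-9, -9, 1]
q=2: [10, 5, 0]
q=3: [9, 4, 14]
Optimal cycle mean attained by: cycle 1->2->1, total 9 + 4, length 2.
Answer: λ = 13/2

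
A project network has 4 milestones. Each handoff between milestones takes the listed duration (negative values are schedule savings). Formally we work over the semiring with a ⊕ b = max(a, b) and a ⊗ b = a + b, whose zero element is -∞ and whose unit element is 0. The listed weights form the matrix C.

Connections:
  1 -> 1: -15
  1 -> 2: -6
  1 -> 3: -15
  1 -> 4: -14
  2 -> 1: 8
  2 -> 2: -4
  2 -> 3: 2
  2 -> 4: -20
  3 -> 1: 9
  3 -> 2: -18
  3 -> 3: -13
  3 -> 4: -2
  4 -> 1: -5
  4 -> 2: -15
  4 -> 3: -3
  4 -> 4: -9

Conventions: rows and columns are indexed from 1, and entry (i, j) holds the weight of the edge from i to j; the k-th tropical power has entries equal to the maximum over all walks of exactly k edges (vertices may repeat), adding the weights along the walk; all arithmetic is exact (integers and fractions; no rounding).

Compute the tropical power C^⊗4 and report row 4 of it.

C^⊗2:
  [2, -10, -4, -17]
  [11, 2, -2, 0]
  [-4, 3, -5, -5]
  [6, -11, -12, -5]
C^⊗3:
  [5, -4, -8, -6]
  [10, 5, 4, -3]
  [11, -1, 5, -7]
  [-3, 0, -8, -8]
C^⊗4:
  [4, -1, -2, -9]
  [13, 4, 7, 2]
  [14, 5, 1, 3]
  [8, -4, 2, -10]
Answer: row 4 of C^⊗4 = [8, -4, 2, -10]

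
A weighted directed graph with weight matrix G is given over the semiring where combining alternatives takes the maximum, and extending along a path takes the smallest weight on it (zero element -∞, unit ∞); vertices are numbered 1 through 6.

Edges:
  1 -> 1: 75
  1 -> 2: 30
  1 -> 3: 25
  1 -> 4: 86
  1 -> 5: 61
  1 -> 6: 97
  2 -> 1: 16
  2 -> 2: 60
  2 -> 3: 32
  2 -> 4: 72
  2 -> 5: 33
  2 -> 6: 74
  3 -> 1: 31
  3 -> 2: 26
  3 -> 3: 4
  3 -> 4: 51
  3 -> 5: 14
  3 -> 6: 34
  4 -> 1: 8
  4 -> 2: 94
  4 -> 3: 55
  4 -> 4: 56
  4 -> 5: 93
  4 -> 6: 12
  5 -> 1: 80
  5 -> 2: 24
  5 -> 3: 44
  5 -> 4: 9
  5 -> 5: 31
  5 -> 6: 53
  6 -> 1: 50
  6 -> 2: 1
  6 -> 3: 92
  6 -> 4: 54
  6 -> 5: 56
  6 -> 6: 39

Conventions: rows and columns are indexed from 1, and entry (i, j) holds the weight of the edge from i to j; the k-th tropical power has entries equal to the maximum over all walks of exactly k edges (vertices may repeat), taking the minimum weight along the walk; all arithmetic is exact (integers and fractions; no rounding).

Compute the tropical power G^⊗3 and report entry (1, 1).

G^⊗2:
  [75, 86, 92, 75, 86, 75]
  [50, 72, 74, 60, 72, 60]
  [34, 51, 51, 51, 51, 34]
  [80, 60, 55, 72, 56, 74]
  [75, 30, 53, 80, 61, 80]
  [56, 54, 54, 54, 54, 53]
G^⊗3:
  [80, 75, 75, 75, 75, 75]
  [72, 60, 60, 72, 60, 72]
  [51, 51, 51, 51, 51, 51]
  [75, 72, 74, 80, 72, 80]
  [75, 80, 80, 75, 80, 75]
  [56, 54, 54, 56, 56, 56]
Key observation: the optimum is the walk 1->4->5->1, with weight 86 min 93 min 80 = 80.
Optimal value attained by: walk 1->4->5->1.
Answer: (G^⊗3)[1][1] = 80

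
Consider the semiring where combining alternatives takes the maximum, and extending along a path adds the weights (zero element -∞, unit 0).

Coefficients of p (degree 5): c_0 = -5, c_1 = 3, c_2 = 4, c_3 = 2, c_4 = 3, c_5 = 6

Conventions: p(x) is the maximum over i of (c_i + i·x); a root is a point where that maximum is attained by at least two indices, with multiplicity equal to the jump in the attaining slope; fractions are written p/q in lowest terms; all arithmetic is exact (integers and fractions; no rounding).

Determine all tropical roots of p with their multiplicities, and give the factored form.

hull edge (i=0, c=-5) to (i=1, c=3): slope 8, span 1
hull edge (i=1, c=3) to (i=2, c=4): slope 1, span 1
hull edge (i=2, c=4) to (i=5, c=6): slope 2/3, span 3
Factored form: p(x) = 6 ⊗ (x ⊕ (-8)) ⊗ (x ⊕ (-1)) ⊗ (x ⊕ (-2/3)) ⊗ (x ⊕ (-2/3)) ⊗ (x ⊕ (-2/3))
Answer: roots = -8 (mult 1), -1 (mult 1), -2/3 (mult 3)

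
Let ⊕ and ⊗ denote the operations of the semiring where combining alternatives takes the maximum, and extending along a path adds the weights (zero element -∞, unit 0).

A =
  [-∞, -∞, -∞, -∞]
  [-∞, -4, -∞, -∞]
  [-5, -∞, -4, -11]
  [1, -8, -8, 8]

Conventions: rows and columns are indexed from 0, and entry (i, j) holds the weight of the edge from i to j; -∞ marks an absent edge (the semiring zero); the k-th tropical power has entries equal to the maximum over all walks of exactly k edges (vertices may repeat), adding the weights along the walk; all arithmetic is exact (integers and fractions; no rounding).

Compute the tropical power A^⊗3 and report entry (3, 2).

A^⊗2:
  [-∞, -∞, -∞, -∞]
  [-∞, -8, -∞, -∞]
  [-9, -19, -8, -3]
  [9, 0, 0, 16]
A^⊗3:
  [-∞, -∞, -∞, -∞]
  [-∞, -12, -∞, -∞]
  [-2, -11, -11, 5]
  [17, 8, 8, 24]
Key observation: the optimum is the walk 3->3->3->2, with weight 8 + 8 + (-8) = 8.
Optimal value attained by: walk 3->3->3->2.
Answer: (A^⊗3)[3][2] = 8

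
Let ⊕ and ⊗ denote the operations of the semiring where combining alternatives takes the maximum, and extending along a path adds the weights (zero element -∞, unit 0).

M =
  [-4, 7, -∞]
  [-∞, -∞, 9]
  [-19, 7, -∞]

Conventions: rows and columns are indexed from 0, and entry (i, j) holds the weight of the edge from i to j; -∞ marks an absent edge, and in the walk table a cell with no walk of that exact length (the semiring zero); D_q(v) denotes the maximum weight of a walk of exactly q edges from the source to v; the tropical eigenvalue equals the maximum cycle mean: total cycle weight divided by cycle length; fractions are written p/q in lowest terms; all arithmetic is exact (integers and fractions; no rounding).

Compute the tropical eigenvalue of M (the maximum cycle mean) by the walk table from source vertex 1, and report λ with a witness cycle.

q=0: [-∞, 0, -∞]
q=1: [-∞, -∞, 9]
q=2: [-10, 16, -∞]
q=3: [-14, -3, 25]
Optimal cycle mean attained by: cycle 1->2->1, total 9 + 7, length 2.
Answer: λ = 8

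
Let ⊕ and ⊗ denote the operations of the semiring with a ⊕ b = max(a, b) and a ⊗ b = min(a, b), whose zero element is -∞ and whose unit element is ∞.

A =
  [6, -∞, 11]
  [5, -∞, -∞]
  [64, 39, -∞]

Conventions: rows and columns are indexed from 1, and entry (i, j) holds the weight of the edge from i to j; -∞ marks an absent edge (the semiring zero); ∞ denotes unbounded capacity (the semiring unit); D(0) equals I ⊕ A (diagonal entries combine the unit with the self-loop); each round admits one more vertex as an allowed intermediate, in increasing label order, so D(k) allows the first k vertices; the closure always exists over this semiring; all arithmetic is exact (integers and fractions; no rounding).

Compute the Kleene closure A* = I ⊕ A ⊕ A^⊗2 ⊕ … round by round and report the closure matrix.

D(0):
  [∞, -∞, 11]
  [5, ∞, -∞]
  [64, 39, ∞]
D(1):
  [∞, -∞, 11]
  [5, ∞, 5]
  [64, 39, ∞]
D(2):
  [∞, -∞, 11]
  [5, ∞, 5]
  [64, 39, ∞]
D(3):
  [∞, 11, 11]
  [5, ∞, 5]
  [64, 39, ∞]
Answer: A* = [[∞, 11, 11], [5, ∞, 5], [64, 39, ∞]]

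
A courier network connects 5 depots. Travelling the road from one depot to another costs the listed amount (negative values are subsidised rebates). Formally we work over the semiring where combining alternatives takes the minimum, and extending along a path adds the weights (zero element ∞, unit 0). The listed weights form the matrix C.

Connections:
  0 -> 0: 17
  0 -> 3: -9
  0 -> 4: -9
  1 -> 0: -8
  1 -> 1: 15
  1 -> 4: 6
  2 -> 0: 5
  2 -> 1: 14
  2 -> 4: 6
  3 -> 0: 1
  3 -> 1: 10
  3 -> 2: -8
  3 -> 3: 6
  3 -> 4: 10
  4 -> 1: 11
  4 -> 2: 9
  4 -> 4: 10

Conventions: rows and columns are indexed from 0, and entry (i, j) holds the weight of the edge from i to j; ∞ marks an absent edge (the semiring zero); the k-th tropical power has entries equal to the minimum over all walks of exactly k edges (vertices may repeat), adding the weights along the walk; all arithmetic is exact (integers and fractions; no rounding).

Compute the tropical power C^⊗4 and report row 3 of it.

C^⊗2:
  [-8, 1, -17, -3, 1]
  [7, 17, 15, -17, -17]
  [6, 17, 15, -4, -4]
  [-3, 6, -2, -8, -8]
  [3, 21, 19, ∞, 15]
C^⊗3:
  [-12, -3, -11, -17, -17]
  [-16, -7, -25, -11, -7]
  [-3, 6, -12, -3, -3]
  [-7, 2, -16, -12, -12]
  [13, 26, 24, -6, -6]
C^⊗4:
  [-16, -7, -25, -21, -21]
  [-20, -11, -19, -25, -25]
  [-7, 2, -11, -12, -12]
  [-11, -2, -20, -16, -16]
  [-5, 4, -14, 0, 4]
Answer: row 3 of C^⊗4 = [-11, -2, -20, -16, -16]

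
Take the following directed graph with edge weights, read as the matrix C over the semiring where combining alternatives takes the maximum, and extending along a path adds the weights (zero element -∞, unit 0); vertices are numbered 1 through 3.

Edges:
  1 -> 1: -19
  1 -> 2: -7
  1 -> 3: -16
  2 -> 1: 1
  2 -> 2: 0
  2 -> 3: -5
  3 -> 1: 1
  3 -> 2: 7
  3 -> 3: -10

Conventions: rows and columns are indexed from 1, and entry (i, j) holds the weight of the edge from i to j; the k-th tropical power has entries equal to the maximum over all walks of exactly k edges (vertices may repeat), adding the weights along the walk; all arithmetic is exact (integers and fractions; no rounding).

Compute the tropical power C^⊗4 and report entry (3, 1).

C^⊗2:
  [-6, -7, -12]
  [1, 2, -5]
  [8, 7, 2]
C^⊗3:
  [-6, -5, -12]
  [3, 2, -3]
  [8, 9, 2]
C^⊗4:
  [-4, -5, -10]
  [3, 4, -3]
  [10, 9, 4]
Key observation: the optimum is the walk 3->2->3->2->1, with weight 7 + (-5) + 7 + 1 = 10.
Optimal value attained by: walk 3->2->3->2->1.
Answer: (C^⊗4)[3][1] = 10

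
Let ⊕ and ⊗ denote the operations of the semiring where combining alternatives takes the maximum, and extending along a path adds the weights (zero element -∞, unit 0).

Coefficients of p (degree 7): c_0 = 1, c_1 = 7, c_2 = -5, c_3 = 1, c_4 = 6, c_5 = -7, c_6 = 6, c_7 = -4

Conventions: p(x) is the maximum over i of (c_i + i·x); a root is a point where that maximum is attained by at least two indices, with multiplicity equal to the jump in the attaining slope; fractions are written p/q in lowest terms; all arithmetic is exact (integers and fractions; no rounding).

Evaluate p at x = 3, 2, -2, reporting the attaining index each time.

p(3) = max(1+0·3=1, 7+1·3=10, -5+2·3=1, 1+3·3=10, 6+4·3=18, -7+5·3=8, 6+6·3=24, -4+7·3=17) = 24 (attained by i=6)
p(2) = max(1+0·2=1, 7+1·2=9, -5+2·2=-1, 1+3·2=7, 6+4·2=14, -7+5·2=3, 6+6·2=18, -4+7·2=10) = 18 (attained by i=6)
p(-2) = max(1+0·(-2)=1, 7+1·(-2)=5, -5+2·(-2)=-9, 1+3·(-2)=-5, 6+4·(-2)=-2, -7+5·(-2)=-17, 6+6·(-2)=-6, -4+7·(-2)=-18) = 5 (attained by i=1)
Answer: p(3) = 24; p(2) = 18; p(-2) = 5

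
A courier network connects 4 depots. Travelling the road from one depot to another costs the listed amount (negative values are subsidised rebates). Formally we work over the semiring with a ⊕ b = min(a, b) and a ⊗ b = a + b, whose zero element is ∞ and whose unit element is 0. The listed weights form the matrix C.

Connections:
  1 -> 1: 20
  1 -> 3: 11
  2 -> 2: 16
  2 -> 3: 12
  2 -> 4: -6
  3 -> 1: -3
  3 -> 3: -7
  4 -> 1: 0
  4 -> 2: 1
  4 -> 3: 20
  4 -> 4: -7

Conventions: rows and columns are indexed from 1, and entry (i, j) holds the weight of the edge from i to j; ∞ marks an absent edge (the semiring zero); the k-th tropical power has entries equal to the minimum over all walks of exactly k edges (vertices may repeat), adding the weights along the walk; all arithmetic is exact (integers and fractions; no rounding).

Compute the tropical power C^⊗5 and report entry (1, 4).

C^⊗2:
  [8, ∞, 4, ∞]
  [-6, -5, 5, -13]
  [-10, ∞, -14, ∞]
  [-7, -6, 11, -14]
C^⊗3:
  [1, ∞, -3, ∞]
  [-13, -12, -2, -20]
  [-17, ∞, -21, ∞]
  [-14, -13, 4, -21]
C^⊗4:
  [-6, ∞, -10, ∞]
  [-20, -19, -9, -27]
  [-24, ∞, -28, ∞]
  [-21, -20, -3, -28]
C^⊗5:
  [-13, ∞, -17, ∞]
  [-27, -26, -16, -34]
  [-31, ∞, -35, ∞]
  [-28, -27, -10, -35]
Key observation: no walk of exactly 5 edges connects these vertices, so the entry is the semiring zero.
Answer: (C^⊗5)[1][4] = ∞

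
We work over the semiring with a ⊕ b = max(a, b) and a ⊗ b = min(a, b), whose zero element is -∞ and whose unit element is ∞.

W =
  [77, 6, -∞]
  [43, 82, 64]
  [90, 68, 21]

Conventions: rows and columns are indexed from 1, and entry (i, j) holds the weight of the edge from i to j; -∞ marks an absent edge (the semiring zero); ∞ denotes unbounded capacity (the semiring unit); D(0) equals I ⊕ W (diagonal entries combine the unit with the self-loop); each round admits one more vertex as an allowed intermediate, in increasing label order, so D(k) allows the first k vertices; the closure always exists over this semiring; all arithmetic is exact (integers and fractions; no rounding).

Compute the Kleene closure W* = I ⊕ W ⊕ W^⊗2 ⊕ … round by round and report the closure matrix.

D(0):
  [∞, 6, -∞]
  [43, ∞, 64]
  [90, 68, ∞]
D(1):
  [∞, 6, -∞]
  [43, ∞, 64]
  [90, 68, ∞]
D(2):
  [∞, 6, 6]
  [43, ∞, 64]
  [90, 68, ∞]
D(3):
  [∞, 6, 6]
  [64, ∞, 64]
  [90, 68, ∞]
Answer: W* = [[∞, 6, 6], [64, ∞, 64], [90, 68, ∞]]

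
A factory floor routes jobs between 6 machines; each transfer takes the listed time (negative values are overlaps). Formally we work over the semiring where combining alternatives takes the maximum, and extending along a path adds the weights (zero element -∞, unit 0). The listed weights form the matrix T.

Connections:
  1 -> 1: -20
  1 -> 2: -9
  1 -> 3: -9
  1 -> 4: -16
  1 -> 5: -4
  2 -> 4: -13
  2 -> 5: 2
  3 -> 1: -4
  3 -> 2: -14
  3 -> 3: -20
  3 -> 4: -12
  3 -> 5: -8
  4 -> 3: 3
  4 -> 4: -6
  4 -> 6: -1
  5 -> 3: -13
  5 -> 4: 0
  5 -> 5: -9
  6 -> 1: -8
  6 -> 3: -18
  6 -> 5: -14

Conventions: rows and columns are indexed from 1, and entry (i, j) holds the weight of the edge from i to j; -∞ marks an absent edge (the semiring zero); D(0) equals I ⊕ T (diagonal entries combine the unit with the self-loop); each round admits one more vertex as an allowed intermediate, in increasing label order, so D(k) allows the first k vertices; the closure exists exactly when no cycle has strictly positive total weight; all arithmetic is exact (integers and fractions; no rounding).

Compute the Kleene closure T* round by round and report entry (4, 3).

D(0):
  [0, -9, -9, -16, -4, -∞]
  [-∞, 0, -∞, -13, 2, -∞]
  [-4, -14, 0, -12, -8, -∞]
  [-∞, -∞, 3, 0, -∞, -1]
  [-∞, -∞, -13, 0, 0, -∞]
  [-8, -∞, -18, -∞, -14, 0]
D(1):
  [0, -9, -9, -16, -4, -∞]
  [-∞, 0, -∞, -13, 2, -∞]
  [-4, -13, 0, -12, -8, -∞]
  [-∞, -∞, 3, 0, -∞, -1]
  [-∞, -∞, -13, 0, 0, -∞]
  [-8, -17, -17, -24, -12, 0]
D(2):
  [0, -9, -9, -16, -4, -∞]
  [-∞, 0, -∞, -13, 2, -∞]
  [-4, -13, 0, -12, -8, -∞]
  [-∞, -∞, 3, 0, -∞, -1]
  [-∞, -∞, -13, 0, 0, -∞]
  [-8, -17, -17, -24, -12, 0]
D(3):
  [0, -9, -9, -16, -4, -∞]
  [-∞, 0, -∞, -13, 2, -∞]
  [-4, -13, 0, -12, -8, -∞]
  [-1, -10, 3, 0, -5, -1]
  [-17, -26, -13, 0, 0, -∞]
  [-8, -17, -17, -24, -12, 0]
D(4):
  [0, -9, -9, -16, -4, -17]
  [-14, 0, -10, -13, 2, -14]
  [-4, -13, 0, -12, -8, -13]
  [-1, -10, 3, 0, -5, -1]
  [-1, -10, 3, 0, 0, -1]
  [-8, -17, -17, -24, -12, 0]
D(5):
  [0, -9, -1, -4, -4, -5]
  [1, 0, 5, 2, 2, 1]
  [-4, -13, 0, -8, -8, -9]
  [-1, -10, 3, 0, -5, -1]
  [-1, -10, 3, 0, 0, -1]
  [-8, -17, -9, -12, -12, 0]
D(6):
  [0, -9, -1, -4, -4, -5]
  [1, 0, 5, 2, 2, 1]
  [-4, -13, 0, -8, -8, -9]
  [-1, -10, 3, 0, -5, -1]
  [-1, -10, 3, 0, 0, -1]
  [-8, -17, -9, -12, -12, 0]
Answer: T*[4][3] = 3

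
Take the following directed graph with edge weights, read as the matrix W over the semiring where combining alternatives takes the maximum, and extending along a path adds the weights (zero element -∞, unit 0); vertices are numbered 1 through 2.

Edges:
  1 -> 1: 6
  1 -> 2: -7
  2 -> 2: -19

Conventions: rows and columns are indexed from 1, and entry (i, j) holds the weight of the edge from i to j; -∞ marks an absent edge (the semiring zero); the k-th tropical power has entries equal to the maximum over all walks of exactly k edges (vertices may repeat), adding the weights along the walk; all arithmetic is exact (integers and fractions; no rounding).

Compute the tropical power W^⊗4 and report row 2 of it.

W^⊗2:
  [12, -1]
  [-∞, -38]
W^⊗3:
  [18, 5]
  [-∞, -57]
W^⊗4:
  [24, 11]
  [-∞, -76]
Answer: row 2 of W^⊗4 = [-∞, -76]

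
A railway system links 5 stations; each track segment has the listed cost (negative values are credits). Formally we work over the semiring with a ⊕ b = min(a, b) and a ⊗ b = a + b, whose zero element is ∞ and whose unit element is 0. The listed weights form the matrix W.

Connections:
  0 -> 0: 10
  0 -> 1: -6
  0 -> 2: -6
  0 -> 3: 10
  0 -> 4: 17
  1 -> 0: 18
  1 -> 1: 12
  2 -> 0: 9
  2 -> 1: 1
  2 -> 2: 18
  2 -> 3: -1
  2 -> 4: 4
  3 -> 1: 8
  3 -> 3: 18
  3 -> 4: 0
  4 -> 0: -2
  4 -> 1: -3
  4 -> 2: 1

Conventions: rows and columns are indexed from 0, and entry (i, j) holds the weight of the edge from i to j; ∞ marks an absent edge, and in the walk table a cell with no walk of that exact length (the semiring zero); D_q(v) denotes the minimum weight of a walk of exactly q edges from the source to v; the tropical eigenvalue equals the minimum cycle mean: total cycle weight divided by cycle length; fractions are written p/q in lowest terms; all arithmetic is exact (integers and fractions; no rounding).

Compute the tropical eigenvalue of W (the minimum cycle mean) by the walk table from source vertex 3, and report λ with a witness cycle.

q=0: [∞, ∞, ∞, 0, ∞]
q=1: [∞, 8, ∞, 18, 0]
q=2: [-2, -3, 1, 36, 18]
q=3: [8, -8, -8, 0, 5]
q=4: [1, -7, 2, -9, -4]
q=5: [-6, -7, -5, 1, -9]
Optimal cycle mean attained by: cycle 0->2->3->4->0, total (-6) + (-1) + 0 + (-2), length 4.
Answer: λ = -9/4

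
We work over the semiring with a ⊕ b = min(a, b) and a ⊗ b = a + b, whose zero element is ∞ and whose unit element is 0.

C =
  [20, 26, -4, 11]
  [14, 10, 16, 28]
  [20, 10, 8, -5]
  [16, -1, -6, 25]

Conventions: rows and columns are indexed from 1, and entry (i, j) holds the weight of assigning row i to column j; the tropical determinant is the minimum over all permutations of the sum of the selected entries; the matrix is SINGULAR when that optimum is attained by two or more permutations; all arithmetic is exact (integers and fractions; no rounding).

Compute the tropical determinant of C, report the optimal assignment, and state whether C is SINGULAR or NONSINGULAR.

σ = (1, 2, 3, 4): 20 + 10 + 8 + 25 = 63
σ = (1, 2, 4, 3): 20 + 10 + (-5) + (-6) = 19
σ = (1, 3, 2, 4): 20 + 16 + 10 + 25 = 71
σ = (1, 3, 4, 2): 20 + 16 + (-5) + (-1) = 30
σ = (1, 4, 2, 3): 20 + 28 + 10 + (-6) = 52
σ = (1, 4, 3, 2): 20 + 28 + 8 + (-1) = 55
σ = (2, 1, 3, 4): 26 + 14 + 8 + 25 = 73
σ = (2, 1, 4, 3): 26 + 14 + (-5) + (-6) = 29
σ = (2, 3, 1, 4): 26 + 16 + 20 + 25 = 87
σ = (2, 3, 4, 1): 26 + 16 + (-5) + 16 = 53
σ = (2, 4, 1, 3): 26 + 28 + 20 + (-6) = 68
σ = (2, 4, 3, 1): 26 + 28 + 8 + 16 = 78
σ = (3, 1, 2, 4): (-4) + 14 + 10 + 25 = 45
σ = (3, 1, 4, 2): (-4) + 14 + (-5) + (-1) = 4
σ = (3, 2, 1, 4): (-4) + 10 + 20 + 25 = 51
σ = (3, 2, 4, 1): (-4) + 10 + (-5) + 16 = 17
σ = (3, 4, 1, 2): (-4) + 28 + 20 + (-1) = 43
σ = (3, 4, 2, 1): (-4) + 28 + 10 + 16 = 50
σ = (4, 1, 2, 3): 11 + 14 + 10 + (-6) = 29
σ = (4, 1, 3, 2): 11 + 14 + 8 + (-1) = 32
σ = (4, 2, 1, 3): 11 + 10 + 20 + (-6) = 35
σ = (4, 2, 3, 1): 11 + 10 + 8 + 16 = 45
σ = (4, 3, 1, 2): 11 + 16 + 20 + (-1) = 46
σ = (4, 3, 2, 1): 11 + 16 + 10 + 16 = 53
Optimal value attained by: σ = (3, 1, 4, 2).
Answer: det⊕(C) = 4; verdict: NONSINGULAR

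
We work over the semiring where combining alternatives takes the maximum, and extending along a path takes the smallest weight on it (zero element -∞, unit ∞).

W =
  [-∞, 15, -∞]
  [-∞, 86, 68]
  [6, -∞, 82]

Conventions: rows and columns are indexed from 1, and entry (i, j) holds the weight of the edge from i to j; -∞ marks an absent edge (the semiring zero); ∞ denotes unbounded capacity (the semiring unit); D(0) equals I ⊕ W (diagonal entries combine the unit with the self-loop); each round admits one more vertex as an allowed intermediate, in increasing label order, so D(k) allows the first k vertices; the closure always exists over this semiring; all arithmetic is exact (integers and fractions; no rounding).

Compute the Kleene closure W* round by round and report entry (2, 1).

D(0):
  [∞, 15, -∞]
  [-∞, ∞, 68]
  [6, -∞, ∞]
D(1):
  [∞, 15, -∞]
  [-∞, ∞, 68]
  [6, 6, ∞]
D(2):
  [∞, 15, 15]
  [-∞, ∞, 68]
  [6, 6, ∞]
D(3):
  [∞, 15, 15]
  [6, ∞, 68]
  [6, 6, ∞]
Answer: W*[2][1] = 6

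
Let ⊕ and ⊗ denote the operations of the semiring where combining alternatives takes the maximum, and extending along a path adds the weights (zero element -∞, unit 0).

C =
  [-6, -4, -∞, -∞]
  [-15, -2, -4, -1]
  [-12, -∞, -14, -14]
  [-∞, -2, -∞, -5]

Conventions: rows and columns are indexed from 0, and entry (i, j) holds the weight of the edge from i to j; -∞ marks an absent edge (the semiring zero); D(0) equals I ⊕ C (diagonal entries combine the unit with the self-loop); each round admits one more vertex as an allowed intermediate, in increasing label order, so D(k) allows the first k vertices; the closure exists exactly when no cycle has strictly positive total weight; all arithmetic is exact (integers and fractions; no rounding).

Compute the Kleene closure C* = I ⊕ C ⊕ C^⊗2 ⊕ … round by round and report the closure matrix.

D(0):
  [0, -4, -∞, -∞]
  [-15, 0, -4, -1]
  [-12, -∞, 0, -14]
  [-∞, -2, -∞, 0]
D(1):
  [0, -4, -∞, -∞]
  [-15, 0, -4, -1]
  [-12, -16, 0, -14]
  [-∞, -2, -∞, 0]
D(2):
  [0, -4, -8, -5]
  [-15, 0, -4, -1]
  [-12, -16, 0, -14]
  [-17, -2, -6, 0]
D(3):
  [0, -4, -8, -5]
  [-15, 0, -4, -1]
  [-12, -16, 0, -14]
  [-17, -2, -6, 0]
D(4):
  [0, -4, -8, -5]
  [-15, 0, -4, -1]
  [-12, -16, 0, -14]
  [-17, -2, -6, 0]
Answer: C* = [[0, -4, -8, -5], [-15, 0, -4, -1], [-12, -16, 0, -14], [-17, -2, -6, 0]]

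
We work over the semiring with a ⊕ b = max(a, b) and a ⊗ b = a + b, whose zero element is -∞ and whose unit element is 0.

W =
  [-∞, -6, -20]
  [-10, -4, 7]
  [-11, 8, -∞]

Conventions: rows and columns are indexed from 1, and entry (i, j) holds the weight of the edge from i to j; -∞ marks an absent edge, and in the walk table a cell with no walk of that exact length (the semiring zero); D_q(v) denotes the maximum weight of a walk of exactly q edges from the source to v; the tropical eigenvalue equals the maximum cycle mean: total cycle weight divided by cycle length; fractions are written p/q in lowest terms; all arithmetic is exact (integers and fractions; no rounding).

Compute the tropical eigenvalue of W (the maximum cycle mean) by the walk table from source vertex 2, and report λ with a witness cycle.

q=0: [-∞, 0, -∞]
q=1: [-10, -4, 7]
q=2: [-4, 15, 3]
q=3: [5, 11, 22]
Optimal cycle mean attained by: cycle 2->3->2, total 7 + 8, length 2.
Answer: λ = 15/2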